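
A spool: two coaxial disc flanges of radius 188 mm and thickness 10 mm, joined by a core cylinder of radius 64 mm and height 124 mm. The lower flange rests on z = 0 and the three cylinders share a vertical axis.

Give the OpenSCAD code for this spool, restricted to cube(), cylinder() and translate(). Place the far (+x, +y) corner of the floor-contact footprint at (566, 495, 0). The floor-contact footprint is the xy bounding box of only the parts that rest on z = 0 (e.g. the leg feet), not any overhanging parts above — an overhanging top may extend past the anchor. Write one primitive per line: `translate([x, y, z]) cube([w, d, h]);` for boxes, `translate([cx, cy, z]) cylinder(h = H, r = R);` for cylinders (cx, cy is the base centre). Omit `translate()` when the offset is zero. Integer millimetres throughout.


translate([378, 307, 0]) cylinder(h = 10, r = 188);
translate([378, 307, 10]) cylinder(h = 124, r = 64);
translate([378, 307, 134]) cylinder(h = 10, r = 188);


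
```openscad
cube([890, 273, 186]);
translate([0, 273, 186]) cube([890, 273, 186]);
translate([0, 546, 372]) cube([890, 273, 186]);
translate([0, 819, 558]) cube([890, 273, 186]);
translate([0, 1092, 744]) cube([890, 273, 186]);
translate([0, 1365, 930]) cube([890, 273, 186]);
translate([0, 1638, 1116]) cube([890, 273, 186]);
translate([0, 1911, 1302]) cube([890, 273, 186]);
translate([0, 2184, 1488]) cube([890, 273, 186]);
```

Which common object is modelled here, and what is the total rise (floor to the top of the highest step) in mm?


A staircase. The total rise is 1674 mm.

9 identical blocks, each offset up and back from the previous — a staircase. Each step is 186 mm tall and there are 9 of them, so the total rise is 9 × 186 = 1674 mm.


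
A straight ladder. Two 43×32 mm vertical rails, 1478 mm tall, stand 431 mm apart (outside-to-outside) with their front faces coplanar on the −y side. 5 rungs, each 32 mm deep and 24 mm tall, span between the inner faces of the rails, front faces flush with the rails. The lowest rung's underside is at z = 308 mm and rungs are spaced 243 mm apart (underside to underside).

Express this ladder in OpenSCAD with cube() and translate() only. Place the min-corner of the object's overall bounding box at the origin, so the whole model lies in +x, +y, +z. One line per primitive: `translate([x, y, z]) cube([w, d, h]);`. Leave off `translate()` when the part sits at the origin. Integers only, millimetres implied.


cube([43, 32, 1478]);
translate([388, 0, 0]) cube([43, 32, 1478]);
translate([43, 0, 308]) cube([345, 32, 24]);
translate([43, 0, 551]) cube([345, 32, 24]);
translate([43, 0, 794]) cube([345, 32, 24]);
translate([43, 0, 1037]) cube([345, 32, 24]);
translate([43, 0, 1280]) cube([345, 32, 24]);


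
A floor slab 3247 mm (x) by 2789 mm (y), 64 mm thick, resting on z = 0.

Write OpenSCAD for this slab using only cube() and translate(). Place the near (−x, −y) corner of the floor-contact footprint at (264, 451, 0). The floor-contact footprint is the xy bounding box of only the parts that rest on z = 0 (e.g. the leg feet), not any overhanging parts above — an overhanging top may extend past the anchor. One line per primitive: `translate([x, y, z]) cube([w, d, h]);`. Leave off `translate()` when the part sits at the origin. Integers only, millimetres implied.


translate([264, 451, 0]) cube([3247, 2789, 64]);


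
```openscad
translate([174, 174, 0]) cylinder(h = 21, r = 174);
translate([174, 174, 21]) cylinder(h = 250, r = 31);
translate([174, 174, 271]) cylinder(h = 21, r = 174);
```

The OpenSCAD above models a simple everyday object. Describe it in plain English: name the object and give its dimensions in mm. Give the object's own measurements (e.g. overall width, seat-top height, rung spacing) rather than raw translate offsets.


A spool: two coaxial disc flanges of radius 174 mm and thickness 21 mm, joined by a core cylinder of radius 31 mm and height 250 mm. The lower flange rests on z = 0 and the three cylinders share a vertical axis.


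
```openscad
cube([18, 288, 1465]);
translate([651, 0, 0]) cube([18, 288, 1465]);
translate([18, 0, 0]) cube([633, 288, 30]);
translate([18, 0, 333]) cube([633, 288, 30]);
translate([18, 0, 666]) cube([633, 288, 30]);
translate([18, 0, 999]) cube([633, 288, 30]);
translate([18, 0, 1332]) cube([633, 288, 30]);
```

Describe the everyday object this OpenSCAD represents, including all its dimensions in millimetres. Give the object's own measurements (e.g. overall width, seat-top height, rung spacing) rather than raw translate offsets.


An open bookshelf. Two side panels, each 18 mm thick, 288 mm deep and 1465 mm tall, stand 669 mm apart (outside-to-outside). Between them sit 5 shelves, each 30 mm thick and 288 mm deep, spanning the full gap between the sides. The bottom shelf rests on the floor (its underside at z = 0) and the clear gap between one shelf's top and the next shelf's underside is 303 mm.


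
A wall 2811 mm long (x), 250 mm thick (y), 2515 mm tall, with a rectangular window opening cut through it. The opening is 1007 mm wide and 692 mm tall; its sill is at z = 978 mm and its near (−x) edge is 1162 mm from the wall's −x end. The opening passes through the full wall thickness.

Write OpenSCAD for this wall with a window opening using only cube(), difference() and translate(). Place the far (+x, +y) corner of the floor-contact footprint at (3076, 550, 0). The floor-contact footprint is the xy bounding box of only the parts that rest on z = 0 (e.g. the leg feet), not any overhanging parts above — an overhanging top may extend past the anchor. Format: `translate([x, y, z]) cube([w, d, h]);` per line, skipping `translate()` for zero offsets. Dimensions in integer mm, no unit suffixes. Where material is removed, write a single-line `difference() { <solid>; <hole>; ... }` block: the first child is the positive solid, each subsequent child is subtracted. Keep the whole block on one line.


difference() { translate([265, 300, 0]) cube([2811, 250, 2515]); translate([1427, 300, 978]) cube([1007, 250, 692]); }


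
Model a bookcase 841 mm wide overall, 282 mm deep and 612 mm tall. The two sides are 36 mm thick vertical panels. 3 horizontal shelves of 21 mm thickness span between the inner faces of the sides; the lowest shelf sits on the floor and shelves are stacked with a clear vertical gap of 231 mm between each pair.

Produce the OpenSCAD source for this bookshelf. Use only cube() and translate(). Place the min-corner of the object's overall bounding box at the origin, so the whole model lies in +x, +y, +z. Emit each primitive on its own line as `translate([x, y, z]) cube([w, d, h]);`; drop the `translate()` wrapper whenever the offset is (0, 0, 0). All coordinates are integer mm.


cube([36, 282, 612]);
translate([805, 0, 0]) cube([36, 282, 612]);
translate([36, 0, 0]) cube([769, 282, 21]);
translate([36, 0, 252]) cube([769, 282, 21]);
translate([36, 0, 504]) cube([769, 282, 21]);


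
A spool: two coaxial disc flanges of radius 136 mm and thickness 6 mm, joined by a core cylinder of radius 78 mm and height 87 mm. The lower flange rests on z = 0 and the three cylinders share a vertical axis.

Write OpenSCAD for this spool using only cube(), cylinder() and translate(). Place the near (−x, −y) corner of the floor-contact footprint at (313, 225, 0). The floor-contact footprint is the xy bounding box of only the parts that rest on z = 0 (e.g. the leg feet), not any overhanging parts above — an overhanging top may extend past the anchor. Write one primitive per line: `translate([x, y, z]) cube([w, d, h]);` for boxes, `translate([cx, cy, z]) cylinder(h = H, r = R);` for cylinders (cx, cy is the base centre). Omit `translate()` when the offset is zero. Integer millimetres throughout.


translate([449, 361, 0]) cylinder(h = 6, r = 136);
translate([449, 361, 6]) cylinder(h = 87, r = 78);
translate([449, 361, 93]) cylinder(h = 6, r = 136);


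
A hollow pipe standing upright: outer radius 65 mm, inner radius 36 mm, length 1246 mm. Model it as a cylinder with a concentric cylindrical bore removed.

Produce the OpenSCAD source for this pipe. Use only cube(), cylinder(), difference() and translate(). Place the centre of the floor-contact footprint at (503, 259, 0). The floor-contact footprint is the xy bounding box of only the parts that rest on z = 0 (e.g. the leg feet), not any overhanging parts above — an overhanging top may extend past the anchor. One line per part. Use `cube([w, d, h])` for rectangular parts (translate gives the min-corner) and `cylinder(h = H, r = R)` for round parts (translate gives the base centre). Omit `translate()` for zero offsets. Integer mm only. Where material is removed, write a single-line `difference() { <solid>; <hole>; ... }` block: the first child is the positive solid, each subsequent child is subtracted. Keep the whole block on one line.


difference() { translate([503, 259, 0]) cylinder(h = 1246, r = 65); translate([503, 259, 0]) cylinder(h = 1246, r = 36); }


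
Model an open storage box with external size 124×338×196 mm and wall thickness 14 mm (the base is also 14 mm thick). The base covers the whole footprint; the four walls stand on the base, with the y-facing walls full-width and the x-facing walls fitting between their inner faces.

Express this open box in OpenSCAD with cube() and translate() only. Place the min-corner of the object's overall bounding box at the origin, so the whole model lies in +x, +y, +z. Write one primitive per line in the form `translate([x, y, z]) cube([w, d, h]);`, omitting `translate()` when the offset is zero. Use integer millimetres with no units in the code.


cube([124, 338, 14]);
translate([0, 0, 14]) cube([124, 14, 182]);
translate([0, 324, 14]) cube([124, 14, 182]);
translate([0, 14, 14]) cube([14, 310, 182]);
translate([110, 14, 14]) cube([14, 310, 182]);


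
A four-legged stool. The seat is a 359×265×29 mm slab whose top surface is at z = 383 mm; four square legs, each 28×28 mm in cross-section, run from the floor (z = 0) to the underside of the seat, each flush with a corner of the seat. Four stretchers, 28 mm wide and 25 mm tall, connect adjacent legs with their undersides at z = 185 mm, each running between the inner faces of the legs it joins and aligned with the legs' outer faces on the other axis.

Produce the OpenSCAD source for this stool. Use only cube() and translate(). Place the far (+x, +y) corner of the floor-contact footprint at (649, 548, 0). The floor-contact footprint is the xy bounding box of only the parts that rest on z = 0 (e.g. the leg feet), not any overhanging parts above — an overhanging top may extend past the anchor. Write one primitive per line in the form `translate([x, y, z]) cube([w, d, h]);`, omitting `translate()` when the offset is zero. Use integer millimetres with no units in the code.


translate([290, 283, 354]) cube([359, 265, 29]);
translate([290, 283, 0]) cube([28, 28, 354]);
translate([621, 283, 0]) cube([28, 28, 354]);
translate([290, 520, 0]) cube([28, 28, 354]);
translate([621, 520, 0]) cube([28, 28, 354]);
translate([318, 283, 185]) cube([303, 28, 25]);
translate([318, 520, 185]) cube([303, 28, 25]);
translate([290, 311, 185]) cube([28, 209, 25]);
translate([621, 311, 185]) cube([28, 209, 25]);


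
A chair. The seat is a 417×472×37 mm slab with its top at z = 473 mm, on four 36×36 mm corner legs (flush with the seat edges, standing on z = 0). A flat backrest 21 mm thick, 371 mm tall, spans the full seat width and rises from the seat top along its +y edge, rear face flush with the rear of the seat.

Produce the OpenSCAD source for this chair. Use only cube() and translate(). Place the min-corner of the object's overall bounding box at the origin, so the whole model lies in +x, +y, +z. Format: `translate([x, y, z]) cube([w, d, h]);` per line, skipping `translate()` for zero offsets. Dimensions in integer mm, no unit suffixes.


// leg_h = 473 - 37 = 436
translate([0, 0, 436]) cube([417, 472, 37]);
cube([36, 36, 436]);
translate([381, 0, 0]) cube([36, 36, 436]);
translate([0, 436, 0]) cube([36, 36, 436]);
translate([381, 436, 0]) cube([36, 36, 436]);
translate([0, 451, 473]) cube([417, 21, 371]);


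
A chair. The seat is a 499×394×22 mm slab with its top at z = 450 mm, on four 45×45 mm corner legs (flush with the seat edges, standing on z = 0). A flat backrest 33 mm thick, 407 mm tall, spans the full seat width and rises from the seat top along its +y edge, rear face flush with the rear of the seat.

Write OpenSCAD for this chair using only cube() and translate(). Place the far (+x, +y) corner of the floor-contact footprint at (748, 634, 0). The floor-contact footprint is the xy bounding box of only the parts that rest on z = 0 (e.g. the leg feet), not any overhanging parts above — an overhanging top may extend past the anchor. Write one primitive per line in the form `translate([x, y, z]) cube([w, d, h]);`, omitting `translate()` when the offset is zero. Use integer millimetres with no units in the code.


translate([249, 240, 428]) cube([499, 394, 22]);
translate([249, 240, 0]) cube([45, 45, 428]);
translate([703, 240, 0]) cube([45, 45, 428]);
translate([249, 589, 0]) cube([45, 45, 428]);
translate([703, 589, 0]) cube([45, 45, 428]);
translate([249, 601, 450]) cube([499, 33, 407]);


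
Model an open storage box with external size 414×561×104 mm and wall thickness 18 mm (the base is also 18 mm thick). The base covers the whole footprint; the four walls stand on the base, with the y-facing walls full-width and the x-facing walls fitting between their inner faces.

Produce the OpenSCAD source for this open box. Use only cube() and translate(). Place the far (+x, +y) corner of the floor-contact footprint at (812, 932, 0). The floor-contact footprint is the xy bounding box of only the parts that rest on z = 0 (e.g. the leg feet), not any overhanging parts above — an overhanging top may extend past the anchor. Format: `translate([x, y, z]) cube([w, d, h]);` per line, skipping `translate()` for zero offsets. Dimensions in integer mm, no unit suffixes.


translate([398, 371, 0]) cube([414, 561, 18]);
translate([398, 371, 18]) cube([414, 18, 86]);
translate([398, 914, 18]) cube([414, 18, 86]);
translate([398, 389, 18]) cube([18, 525, 86]);
translate([794, 389, 18]) cube([18, 525, 86]);


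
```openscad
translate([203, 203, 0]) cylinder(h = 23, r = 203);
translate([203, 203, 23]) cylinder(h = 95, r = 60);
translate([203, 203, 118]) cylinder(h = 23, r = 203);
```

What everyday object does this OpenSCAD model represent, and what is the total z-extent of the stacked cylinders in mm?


A spool. The overall height is 141 mm.

Three coaxial cylinders, large–small–large — a spool. Two 23 mm flanges and a 95 mm core give 23 + 95 + 23 = 141 mm.


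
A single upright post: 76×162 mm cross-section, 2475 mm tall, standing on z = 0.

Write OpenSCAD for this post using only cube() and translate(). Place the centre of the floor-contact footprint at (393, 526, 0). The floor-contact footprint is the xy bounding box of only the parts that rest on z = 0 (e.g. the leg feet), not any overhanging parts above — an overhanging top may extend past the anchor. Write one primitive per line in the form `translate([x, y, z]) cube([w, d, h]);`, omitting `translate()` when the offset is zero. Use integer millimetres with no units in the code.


translate([355, 445, 0]) cube([76, 162, 2475]);


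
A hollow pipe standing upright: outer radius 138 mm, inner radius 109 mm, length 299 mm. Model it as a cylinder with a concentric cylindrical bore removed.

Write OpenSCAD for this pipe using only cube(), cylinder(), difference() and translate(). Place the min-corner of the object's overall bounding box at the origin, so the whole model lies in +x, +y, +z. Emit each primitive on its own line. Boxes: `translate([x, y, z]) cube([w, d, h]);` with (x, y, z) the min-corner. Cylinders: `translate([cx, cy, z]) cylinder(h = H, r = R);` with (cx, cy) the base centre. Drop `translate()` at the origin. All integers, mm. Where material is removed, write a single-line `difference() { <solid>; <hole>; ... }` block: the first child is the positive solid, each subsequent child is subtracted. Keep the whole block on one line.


difference() { translate([138, 138, 0]) cylinder(h = 299, r = 138); translate([138, 138, 0]) cylinder(h = 299, r = 109); }


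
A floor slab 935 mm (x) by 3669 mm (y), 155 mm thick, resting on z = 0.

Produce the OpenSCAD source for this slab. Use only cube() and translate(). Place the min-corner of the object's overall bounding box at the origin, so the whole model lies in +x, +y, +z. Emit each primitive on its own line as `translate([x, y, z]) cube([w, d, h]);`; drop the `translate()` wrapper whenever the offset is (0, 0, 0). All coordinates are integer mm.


cube([935, 3669, 155]);


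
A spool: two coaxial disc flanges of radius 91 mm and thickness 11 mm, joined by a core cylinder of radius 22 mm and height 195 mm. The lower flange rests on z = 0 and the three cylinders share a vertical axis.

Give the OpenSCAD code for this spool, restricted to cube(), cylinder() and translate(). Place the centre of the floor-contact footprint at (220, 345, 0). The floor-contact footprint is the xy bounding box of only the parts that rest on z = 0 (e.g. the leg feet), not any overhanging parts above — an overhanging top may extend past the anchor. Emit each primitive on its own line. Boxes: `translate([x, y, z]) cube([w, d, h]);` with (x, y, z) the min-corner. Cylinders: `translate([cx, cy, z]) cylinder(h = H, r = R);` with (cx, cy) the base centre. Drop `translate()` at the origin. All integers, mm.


translate([220, 345, 0]) cylinder(h = 11, r = 91);
translate([220, 345, 11]) cylinder(h = 195, r = 22);
translate([220, 345, 206]) cylinder(h = 11, r = 91);


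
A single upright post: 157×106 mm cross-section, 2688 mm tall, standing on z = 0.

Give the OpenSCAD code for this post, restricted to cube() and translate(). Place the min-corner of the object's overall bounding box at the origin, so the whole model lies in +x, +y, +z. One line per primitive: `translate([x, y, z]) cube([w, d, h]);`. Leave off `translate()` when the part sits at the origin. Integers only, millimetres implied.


cube([157, 106, 2688]);


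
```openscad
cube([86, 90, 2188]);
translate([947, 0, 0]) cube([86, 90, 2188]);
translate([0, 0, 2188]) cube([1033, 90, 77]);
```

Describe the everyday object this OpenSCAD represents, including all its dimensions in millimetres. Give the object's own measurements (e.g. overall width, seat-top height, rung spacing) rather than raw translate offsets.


A door frame. The clear opening is 861 mm wide and 2188 mm high. Two 86 mm wide jambs, 90 mm deep, stand either side of the opening from the floor to the top of the opening. A 77 mm thick head sits across the top of both jambs, spanning the full outside width of the frame.


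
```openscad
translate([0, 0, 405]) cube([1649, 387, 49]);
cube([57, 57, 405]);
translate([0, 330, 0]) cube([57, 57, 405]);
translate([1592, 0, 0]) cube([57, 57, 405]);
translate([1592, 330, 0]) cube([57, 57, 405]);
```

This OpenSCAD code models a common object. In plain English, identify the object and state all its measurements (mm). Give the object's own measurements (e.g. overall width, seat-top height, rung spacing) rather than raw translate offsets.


A long wooden bench with a 1649 mm (x) × 387 mm (y) seat, 49 mm thick, its top surface 454 mm above the floor. Four 57 mm square legs at the seat corners, flush with the edges, run from z = 0 to the seat underside.


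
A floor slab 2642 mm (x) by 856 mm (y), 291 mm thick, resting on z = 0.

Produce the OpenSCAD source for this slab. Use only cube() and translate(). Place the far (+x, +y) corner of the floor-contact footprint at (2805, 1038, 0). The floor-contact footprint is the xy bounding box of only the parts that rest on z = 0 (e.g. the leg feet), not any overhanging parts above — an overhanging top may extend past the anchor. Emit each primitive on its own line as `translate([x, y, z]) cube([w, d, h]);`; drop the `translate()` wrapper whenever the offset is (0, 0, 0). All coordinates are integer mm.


translate([163, 182, 0]) cube([2642, 856, 291]);


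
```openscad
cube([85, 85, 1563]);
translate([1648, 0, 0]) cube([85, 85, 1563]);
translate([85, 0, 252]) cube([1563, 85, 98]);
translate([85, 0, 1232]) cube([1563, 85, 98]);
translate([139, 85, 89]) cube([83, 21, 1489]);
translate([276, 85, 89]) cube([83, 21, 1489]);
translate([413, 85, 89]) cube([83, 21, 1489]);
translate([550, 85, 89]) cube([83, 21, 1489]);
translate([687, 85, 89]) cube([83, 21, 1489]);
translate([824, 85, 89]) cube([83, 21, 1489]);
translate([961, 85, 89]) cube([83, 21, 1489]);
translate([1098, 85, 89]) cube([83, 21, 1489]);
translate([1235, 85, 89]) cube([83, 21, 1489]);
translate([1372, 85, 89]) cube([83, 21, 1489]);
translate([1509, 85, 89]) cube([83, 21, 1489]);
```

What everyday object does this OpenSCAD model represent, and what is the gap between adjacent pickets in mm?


A fence section. The picket gap is 54 mm.

Two posts, two rails, 11 pickets — a fence section. Span 1563 mm holds 11 pickets of 83 mm with 12 equal gaps: ⌊(1563 − 11·83) / 12⌋ = 54 mm.


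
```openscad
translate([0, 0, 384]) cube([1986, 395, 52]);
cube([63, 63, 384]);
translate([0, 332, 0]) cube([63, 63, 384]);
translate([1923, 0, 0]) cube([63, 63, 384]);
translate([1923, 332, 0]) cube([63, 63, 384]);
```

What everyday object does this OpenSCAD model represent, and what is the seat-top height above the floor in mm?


A bench. The seat-top height is 436 mm.

A long slab on four corner posts — a bench. The slab sits at z = 384 with thickness 52, so the top is 384 + 52 = 436 mm.


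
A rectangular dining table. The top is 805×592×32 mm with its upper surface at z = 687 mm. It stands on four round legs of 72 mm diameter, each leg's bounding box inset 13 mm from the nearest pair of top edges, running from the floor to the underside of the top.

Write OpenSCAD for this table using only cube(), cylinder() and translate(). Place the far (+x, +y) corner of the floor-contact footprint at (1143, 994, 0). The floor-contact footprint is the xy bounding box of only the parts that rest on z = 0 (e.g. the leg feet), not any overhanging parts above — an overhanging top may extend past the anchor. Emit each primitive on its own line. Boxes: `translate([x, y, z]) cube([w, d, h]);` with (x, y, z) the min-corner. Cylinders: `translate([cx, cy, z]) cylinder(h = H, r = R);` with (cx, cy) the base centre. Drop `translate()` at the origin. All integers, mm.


// leg_h = 687 - 32 = 655
translate([351, 415, 655]) cube([805, 592, 32]);
translate([400, 464, 0]) cylinder(h = 655, r = 36);
translate([1107, 464, 0]) cylinder(h = 655, r = 36);
translate([400, 958, 0]) cylinder(h = 655, r = 36);
translate([1107, 958, 0]) cylinder(h = 655, r = 36);


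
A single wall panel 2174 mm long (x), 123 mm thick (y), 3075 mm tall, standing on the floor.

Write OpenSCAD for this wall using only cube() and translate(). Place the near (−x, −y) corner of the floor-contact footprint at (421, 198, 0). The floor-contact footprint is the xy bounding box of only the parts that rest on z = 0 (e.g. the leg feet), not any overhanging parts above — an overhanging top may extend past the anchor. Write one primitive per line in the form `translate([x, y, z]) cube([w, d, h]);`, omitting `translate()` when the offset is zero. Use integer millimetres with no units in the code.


translate([421, 198, 0]) cube([2174, 123, 3075]);


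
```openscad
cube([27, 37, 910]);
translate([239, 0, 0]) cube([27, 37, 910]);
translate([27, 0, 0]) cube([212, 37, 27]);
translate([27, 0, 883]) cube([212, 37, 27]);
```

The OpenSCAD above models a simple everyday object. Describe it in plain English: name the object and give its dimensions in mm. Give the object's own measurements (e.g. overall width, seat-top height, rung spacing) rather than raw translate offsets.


A rectangular picture frame lying in the x–z plane (depth along y). The opening is 212 mm wide (x) by 856 mm tall (z), surrounded by a border 27 mm wide on all four sides. The frame is 37 mm deep and is made of two full-height vertical stiles with two horizontal rails fitted between them.


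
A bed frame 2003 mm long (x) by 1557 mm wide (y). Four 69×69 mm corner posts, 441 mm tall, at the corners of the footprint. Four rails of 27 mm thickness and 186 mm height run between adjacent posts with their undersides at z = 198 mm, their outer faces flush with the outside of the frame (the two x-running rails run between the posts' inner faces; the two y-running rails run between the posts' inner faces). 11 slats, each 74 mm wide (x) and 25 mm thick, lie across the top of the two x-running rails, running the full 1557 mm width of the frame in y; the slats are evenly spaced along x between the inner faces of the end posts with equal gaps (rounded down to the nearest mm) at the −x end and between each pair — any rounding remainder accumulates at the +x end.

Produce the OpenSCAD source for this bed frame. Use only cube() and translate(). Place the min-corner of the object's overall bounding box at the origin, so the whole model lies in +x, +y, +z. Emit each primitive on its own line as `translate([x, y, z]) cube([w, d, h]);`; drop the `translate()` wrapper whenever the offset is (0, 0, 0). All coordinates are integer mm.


cube([69, 69, 441]);
translate([0, 1488, 0]) cube([69, 69, 441]);
translate([1934, 0, 0]) cube([69, 69, 441]);
translate([1934, 1488, 0]) cube([69, 69, 441]);
translate([69, 0, 198]) cube([1865, 27, 186]);
translate([69, 1530, 198]) cube([1865, 27, 186]);
translate([0, 69, 198]) cube([27, 1419, 186]);
translate([1976, 69, 198]) cube([27, 1419, 186]);
translate([156, 0, 384]) cube([74, 1557, 25]);
translate([317, 0, 384]) cube([74, 1557, 25]);
translate([478, 0, 384]) cube([74, 1557, 25]);
translate([639, 0, 384]) cube([74, 1557, 25]);
translate([800, 0, 384]) cube([74, 1557, 25]);
translate([961, 0, 384]) cube([74, 1557, 25]);
translate([1122, 0, 384]) cube([74, 1557, 25]);
translate([1283, 0, 384]) cube([74, 1557, 25]);
translate([1444, 0, 384]) cube([74, 1557, 25]);
translate([1605, 0, 384]) cube([74, 1557, 25]);
translate([1766, 0, 384]) cube([74, 1557, 25]);


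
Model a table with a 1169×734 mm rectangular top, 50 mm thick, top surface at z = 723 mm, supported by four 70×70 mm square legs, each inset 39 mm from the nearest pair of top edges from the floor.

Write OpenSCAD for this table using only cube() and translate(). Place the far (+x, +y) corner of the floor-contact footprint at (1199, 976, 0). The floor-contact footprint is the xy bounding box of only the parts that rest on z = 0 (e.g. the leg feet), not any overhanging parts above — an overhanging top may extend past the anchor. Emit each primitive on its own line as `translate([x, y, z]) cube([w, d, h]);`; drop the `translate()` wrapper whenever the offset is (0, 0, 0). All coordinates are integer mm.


translate([69, 281, 673]) cube([1169, 734, 50]);
translate([108, 320, 0]) cube([70, 70, 673]);
translate([1129, 320, 0]) cube([70, 70, 673]);
translate([108, 906, 0]) cube([70, 70, 673]);
translate([1129, 906, 0]) cube([70, 70, 673]);


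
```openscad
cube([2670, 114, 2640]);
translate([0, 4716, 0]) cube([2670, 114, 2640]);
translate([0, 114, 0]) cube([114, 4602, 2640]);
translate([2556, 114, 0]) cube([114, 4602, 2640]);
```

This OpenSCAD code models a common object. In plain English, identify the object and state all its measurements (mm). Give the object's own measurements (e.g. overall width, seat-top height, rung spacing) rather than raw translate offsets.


The wall frame of a small rectangular building: four walls, each 2640 mm tall and 114 mm thick, enclosing a footprint 2670 mm (x) by 4830 mm (y) outside-to-outside, with no floor or roof. The front and back walls (the −y and +y sides) span the full width; the two side walls fit between them.


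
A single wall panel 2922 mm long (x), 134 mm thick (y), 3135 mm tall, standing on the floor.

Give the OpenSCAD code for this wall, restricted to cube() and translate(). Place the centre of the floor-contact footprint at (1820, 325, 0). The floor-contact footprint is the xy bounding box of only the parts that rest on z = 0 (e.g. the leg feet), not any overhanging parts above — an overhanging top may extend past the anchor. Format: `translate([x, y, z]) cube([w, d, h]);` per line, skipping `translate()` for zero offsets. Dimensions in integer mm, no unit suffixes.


translate([359, 258, 0]) cube([2922, 134, 3135]);


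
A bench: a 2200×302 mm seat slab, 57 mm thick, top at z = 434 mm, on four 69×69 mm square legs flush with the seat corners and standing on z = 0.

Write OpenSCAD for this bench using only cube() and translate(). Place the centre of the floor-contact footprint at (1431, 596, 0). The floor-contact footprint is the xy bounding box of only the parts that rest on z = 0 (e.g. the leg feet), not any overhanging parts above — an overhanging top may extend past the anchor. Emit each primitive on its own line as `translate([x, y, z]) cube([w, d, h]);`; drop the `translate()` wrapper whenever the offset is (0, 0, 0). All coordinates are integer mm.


translate([331, 445, 377]) cube([2200, 302, 57]);
translate([331, 445, 0]) cube([69, 69, 377]);
translate([331, 678, 0]) cube([69, 69, 377]);
translate([2462, 445, 0]) cube([69, 69, 377]);
translate([2462, 678, 0]) cube([69, 69, 377]);


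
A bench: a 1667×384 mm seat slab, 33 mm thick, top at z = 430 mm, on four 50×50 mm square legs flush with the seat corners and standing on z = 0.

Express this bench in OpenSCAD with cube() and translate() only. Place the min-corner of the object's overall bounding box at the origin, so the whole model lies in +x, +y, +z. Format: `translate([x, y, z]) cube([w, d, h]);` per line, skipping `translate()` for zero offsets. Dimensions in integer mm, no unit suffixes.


translate([0, 0, 397]) cube([1667, 384, 33]);
cube([50, 50, 397]);
translate([0, 334, 0]) cube([50, 50, 397]);
translate([1617, 0, 0]) cube([50, 50, 397]);
translate([1617, 334, 0]) cube([50, 50, 397]);


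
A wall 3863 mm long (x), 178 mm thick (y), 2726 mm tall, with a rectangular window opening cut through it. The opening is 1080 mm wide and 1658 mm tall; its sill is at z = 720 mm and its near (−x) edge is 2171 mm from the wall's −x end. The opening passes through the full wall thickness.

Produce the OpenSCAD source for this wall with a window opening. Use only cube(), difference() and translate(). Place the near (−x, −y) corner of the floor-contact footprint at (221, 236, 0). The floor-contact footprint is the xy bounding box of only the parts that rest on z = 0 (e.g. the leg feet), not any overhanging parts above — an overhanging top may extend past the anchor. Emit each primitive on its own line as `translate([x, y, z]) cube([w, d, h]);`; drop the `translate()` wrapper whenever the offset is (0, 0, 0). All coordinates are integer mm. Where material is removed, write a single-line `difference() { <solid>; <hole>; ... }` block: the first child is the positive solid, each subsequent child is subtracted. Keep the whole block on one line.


difference() { translate([221, 236, 0]) cube([3863, 178, 2726]); translate([2392, 236, 720]) cube([1080, 178, 1658]); }


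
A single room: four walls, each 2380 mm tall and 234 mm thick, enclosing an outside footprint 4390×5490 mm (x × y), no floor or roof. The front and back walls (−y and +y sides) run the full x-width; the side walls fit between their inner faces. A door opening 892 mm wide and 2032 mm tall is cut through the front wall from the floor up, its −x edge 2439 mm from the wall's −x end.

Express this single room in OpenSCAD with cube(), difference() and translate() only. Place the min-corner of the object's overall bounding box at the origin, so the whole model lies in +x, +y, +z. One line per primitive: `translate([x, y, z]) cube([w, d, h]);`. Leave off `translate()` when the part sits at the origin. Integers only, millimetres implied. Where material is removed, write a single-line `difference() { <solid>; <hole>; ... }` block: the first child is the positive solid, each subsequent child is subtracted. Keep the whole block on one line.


difference() { cube([4390, 234, 2380]); translate([2439, 0, 0]) cube([892, 234, 2032]); }
translate([0, 5256, 0]) cube([4390, 234, 2380]);
translate([0, 234, 0]) cube([234, 5022, 2380]);
translate([4156, 234, 0]) cube([234, 5022, 2380]);


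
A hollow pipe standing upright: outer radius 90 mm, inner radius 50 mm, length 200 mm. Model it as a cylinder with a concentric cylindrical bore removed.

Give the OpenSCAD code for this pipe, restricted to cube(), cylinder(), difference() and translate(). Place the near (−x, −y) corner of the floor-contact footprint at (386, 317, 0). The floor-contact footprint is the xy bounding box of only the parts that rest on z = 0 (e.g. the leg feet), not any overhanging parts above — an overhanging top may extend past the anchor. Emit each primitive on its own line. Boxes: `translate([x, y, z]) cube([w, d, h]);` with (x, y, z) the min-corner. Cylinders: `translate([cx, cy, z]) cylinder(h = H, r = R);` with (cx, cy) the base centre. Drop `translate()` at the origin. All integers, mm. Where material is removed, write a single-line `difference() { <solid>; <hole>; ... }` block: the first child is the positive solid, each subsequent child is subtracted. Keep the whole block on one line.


difference() { translate([476, 407, 0]) cylinder(h = 200, r = 90); translate([476, 407, 0]) cylinder(h = 200, r = 50); }


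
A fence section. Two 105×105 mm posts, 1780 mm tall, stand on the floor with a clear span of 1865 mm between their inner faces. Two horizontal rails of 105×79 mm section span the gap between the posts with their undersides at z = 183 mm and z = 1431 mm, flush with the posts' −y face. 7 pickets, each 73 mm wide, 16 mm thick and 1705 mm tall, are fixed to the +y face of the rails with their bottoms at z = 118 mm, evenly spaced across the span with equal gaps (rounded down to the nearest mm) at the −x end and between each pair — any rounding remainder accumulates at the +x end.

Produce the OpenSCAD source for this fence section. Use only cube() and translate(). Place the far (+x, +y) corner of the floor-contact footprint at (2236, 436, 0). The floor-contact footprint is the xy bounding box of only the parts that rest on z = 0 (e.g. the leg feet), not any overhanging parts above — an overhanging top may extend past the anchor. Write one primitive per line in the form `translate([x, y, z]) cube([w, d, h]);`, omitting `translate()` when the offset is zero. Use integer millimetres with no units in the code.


translate([161, 331, 0]) cube([105, 105, 1780]);
translate([2131, 331, 0]) cube([105, 105, 1780]);
translate([266, 331, 183]) cube([1865, 105, 79]);
translate([266, 331, 1431]) cube([1865, 105, 79]);
translate([435, 436, 118]) cube([73, 16, 1705]);
translate([677, 436, 118]) cube([73, 16, 1705]);
translate([919, 436, 118]) cube([73, 16, 1705]);
translate([1161, 436, 118]) cube([73, 16, 1705]);
translate([1403, 436, 118]) cube([73, 16, 1705]);
translate([1645, 436, 118]) cube([73, 16, 1705]);
translate([1887, 436, 118]) cube([73, 16, 1705]);


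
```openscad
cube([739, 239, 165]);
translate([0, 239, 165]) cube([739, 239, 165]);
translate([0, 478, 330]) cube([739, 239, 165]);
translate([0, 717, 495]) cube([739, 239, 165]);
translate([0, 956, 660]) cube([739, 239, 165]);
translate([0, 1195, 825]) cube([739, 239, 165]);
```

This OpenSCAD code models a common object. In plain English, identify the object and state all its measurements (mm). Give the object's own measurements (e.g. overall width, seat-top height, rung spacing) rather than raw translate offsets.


A straight staircase of 6 solid steps. Each step is 739 mm wide (x), 239 mm deep (y, the going) and 165 mm tall (the rise). The first step rests on the floor; each subsequent step sits one going further in +y and one rise higher in +z, directly behind and above the previous step with no overlap.


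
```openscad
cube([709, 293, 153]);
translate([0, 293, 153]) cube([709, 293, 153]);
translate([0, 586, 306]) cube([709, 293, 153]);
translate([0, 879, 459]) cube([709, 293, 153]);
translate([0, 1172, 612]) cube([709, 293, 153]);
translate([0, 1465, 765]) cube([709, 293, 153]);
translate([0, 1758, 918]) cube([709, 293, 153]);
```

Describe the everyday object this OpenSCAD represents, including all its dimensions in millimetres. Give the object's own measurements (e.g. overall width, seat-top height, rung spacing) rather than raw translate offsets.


A straight staircase of 7 solid steps. Each step is 709 mm wide (x), 293 mm deep (y, the going) and 153 mm tall (the rise). The first step rests on the floor; each subsequent step sits one going further in +y and one rise higher in +z, directly behind and above the previous step with no overlap.


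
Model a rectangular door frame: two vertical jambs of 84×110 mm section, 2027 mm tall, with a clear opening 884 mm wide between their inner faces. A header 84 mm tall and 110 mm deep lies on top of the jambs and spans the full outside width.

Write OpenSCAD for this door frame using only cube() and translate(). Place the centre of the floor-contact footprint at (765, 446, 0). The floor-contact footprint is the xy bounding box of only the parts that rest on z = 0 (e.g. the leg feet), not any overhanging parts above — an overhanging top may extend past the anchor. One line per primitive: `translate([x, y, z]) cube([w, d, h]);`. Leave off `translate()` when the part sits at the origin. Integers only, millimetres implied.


translate([239, 391, 0]) cube([84, 110, 2027]);
translate([1207, 391, 0]) cube([84, 110, 2027]);
translate([239, 391, 2027]) cube([1052, 110, 84]);


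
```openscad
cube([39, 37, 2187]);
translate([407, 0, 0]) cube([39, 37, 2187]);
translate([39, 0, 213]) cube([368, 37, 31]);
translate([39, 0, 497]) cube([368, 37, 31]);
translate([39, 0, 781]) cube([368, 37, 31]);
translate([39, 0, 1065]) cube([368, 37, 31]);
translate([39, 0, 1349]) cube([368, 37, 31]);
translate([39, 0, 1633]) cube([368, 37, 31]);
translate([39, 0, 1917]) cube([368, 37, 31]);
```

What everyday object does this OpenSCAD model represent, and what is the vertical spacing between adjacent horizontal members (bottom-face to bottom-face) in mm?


A ladder. The rung spacing is 284 mm.

Two tall 39×37 posts with 7 short bars between them — a ladder. Adjacent rungs sit at z = 213 and z = 497, so the spacing is 497 − 213 = 284 mm.


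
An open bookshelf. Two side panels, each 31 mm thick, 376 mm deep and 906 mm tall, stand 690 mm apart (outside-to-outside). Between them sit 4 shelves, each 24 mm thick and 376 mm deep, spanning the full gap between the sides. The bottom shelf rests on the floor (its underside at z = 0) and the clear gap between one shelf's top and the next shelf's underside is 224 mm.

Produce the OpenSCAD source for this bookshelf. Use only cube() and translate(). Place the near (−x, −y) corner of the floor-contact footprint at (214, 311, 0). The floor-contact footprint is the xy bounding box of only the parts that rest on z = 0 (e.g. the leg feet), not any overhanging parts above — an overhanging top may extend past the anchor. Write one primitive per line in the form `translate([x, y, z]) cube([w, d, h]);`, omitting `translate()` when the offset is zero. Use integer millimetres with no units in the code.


translate([214, 311, 0]) cube([31, 376, 906]);
translate([873, 311, 0]) cube([31, 376, 906]);
translate([245, 311, 0]) cube([628, 376, 24]);
translate([245, 311, 248]) cube([628, 376, 24]);
translate([245, 311, 496]) cube([628, 376, 24]);
translate([245, 311, 744]) cube([628, 376, 24]);


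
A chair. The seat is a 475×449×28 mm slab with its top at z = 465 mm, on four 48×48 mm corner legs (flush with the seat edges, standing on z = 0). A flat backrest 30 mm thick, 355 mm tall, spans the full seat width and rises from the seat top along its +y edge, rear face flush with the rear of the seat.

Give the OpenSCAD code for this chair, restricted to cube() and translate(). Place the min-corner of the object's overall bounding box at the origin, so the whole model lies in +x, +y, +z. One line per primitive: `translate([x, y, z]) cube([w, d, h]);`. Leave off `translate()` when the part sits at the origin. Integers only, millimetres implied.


translate([0, 0, 437]) cube([475, 449, 28]);
cube([48, 48, 437]);
translate([427, 0, 0]) cube([48, 48, 437]);
translate([0, 401, 0]) cube([48, 48, 437]);
translate([427, 401, 0]) cube([48, 48, 437]);
translate([0, 419, 465]) cube([475, 30, 355]);
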